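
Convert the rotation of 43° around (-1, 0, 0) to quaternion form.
0.9304 - 0.3665i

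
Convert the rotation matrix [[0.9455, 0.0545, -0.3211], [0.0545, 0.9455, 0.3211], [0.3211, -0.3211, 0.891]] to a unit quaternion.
0.9724 - 0.1651i - 0.1651j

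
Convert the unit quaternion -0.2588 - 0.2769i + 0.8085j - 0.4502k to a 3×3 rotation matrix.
[[-0.7127, -0.6808, -0.1692], [-0.2147, 0.4413, -0.8713], [0.6678, -0.5846, -0.4607]]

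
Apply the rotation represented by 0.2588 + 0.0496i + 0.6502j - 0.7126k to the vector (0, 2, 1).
(1.133, -0.993, -1.652)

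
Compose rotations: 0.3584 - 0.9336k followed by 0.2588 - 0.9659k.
-0.809 - 0.5878k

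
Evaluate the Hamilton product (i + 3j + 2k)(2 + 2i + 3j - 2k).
-7 - 10i + 12j + k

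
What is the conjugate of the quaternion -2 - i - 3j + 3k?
-2 + i + 3j - 3k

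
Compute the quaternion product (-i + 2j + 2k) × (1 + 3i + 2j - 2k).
3 - 9i + 6j - 6k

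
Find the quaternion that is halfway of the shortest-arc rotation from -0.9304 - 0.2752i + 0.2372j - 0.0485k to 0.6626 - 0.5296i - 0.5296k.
-0.937 + 0.1496i + 0.1395j + 0.283k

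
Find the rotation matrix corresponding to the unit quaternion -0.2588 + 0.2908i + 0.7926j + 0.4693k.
[[-0.6969, 0.7039, -0.1373], [0.2181, 0.3904, 0.8945], [0.6832, 0.5934, -0.4256]]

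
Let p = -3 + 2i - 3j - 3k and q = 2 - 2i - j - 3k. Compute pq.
-14 + 16i + 9j - 5k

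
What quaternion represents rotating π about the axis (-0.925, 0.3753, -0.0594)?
-0.925i + 0.3753j - 0.0594k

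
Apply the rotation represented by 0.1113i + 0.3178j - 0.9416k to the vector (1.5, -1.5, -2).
(-1.15, 2.5, -0.963)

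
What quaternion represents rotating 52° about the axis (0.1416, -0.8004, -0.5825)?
0.8988 + 0.0621i - 0.3509j - 0.2554k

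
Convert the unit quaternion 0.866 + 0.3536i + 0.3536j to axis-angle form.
axis = (√2/2, √2/2, 0), θ = π/3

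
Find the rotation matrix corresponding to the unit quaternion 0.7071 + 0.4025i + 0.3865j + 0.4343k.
[[0.324, -0.3031, 0.8962], [0.9253, 0.2988, -0.2335], [-0.197, 0.9049, 0.3772]]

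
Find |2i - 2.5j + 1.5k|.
3.536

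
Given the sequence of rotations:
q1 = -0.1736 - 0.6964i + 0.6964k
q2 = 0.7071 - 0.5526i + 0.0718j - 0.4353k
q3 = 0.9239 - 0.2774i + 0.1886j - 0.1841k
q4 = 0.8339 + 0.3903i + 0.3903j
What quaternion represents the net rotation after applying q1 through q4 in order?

q2 · q1 = -0.2044 - 0.3465i + 0.6755j + 0.618k
q3 · q2 · q1 = -0.2986 - 0.0225i + 0.8208j + 0.4866k
q4 · q3 · q2 · q1 = -0.5606 + 0.0546i + 0.378j + 0.7349k
-0.5606 + 0.0546i + 0.378j + 0.7349k


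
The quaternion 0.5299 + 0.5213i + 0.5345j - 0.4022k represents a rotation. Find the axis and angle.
axis = (0.6147, 0.6303, -0.4743), θ = 116°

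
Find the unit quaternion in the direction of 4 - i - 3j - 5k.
0.5601 - 0.14i - 0.4201j - 0.7001k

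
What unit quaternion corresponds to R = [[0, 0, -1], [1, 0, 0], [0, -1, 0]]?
0.5 - 0.5i - 0.5j + 0.5k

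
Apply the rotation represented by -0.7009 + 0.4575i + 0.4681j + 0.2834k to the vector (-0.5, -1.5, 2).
(-2.233, 1.167, 0.393)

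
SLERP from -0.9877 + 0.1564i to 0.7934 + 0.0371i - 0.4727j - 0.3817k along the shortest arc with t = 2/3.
-0.9056 + 0.0301i + 0.3292j + 0.2658k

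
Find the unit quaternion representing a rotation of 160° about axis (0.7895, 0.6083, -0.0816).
0.1736 + 0.7775i + 0.5991j - 0.0804k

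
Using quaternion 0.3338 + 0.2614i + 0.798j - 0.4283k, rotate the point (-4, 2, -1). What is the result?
(3.659, 1.326, 2.419)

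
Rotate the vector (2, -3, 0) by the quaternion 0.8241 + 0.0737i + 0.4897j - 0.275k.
(-0.838, -3.276, -1.252)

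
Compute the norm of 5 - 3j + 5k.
√59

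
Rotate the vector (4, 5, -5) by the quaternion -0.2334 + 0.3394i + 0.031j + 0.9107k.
(-3.43, -7.136, -1.818)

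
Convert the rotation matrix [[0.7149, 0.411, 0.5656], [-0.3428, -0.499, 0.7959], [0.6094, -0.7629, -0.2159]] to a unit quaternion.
-0.5 + 0.7794i + 0.0219j + 0.3769k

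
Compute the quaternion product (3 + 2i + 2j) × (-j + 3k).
2 + 6i - 9j + 7k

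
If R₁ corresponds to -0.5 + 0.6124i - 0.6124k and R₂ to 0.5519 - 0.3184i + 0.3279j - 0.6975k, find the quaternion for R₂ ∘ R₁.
-0.5081 + 0.2964i - 0.7861j - 0.19k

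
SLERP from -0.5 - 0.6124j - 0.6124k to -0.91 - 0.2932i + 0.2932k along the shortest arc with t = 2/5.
-0.8316 - 0.1507i - 0.4458j - 0.2951k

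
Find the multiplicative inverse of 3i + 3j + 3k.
-0.1111i - 0.1111j - 0.1111k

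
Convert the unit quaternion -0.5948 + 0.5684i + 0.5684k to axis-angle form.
axis = (√2/2, 0, √2/2), θ = 253°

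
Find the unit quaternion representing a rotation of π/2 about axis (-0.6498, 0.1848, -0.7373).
0.7071 - 0.4595i + 0.1307j - 0.5213k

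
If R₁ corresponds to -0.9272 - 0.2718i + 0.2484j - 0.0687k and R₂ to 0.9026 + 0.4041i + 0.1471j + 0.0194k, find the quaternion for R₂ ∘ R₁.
-0.7623 - 0.6349i + 0.1103j + 0.0604k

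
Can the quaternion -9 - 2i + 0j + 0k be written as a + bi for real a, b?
Yes. The quaternion -9 - 2i has j- and k-coefficients y = z = 0, so it lies in the complex subalgebra spanned by 1 and i.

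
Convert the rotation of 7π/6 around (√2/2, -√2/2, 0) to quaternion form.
-0.2588 + 0.683i - 0.683j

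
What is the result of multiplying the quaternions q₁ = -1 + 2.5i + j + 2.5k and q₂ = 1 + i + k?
-6 + 2.5i + j + 0.5k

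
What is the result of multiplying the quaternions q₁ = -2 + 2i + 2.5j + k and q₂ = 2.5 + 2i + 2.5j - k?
-14.25 - 4i + 5.25j + 4.5k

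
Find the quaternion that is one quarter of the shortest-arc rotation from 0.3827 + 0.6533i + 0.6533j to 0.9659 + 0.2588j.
0.5943 + 0.5294i + 0.6055j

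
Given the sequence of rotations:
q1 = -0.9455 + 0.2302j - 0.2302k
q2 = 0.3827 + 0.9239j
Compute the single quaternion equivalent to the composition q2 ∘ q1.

q2 · q1 = -0.5745 - 0.2127i - 0.7854j - 0.0881k
-0.5745 - 0.2127i - 0.7854j - 0.0881k


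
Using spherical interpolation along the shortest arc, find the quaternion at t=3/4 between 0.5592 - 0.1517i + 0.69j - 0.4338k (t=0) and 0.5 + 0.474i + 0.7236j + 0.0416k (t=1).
0.5494 + 0.3315i + 0.762j - 0.0877k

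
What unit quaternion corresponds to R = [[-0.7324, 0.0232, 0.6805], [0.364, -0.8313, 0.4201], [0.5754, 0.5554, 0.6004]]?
0.0958 + 0.353i + 0.2742j + 0.8894k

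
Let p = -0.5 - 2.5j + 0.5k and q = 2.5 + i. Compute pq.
-1.25 - 0.5i - 5.75j + 3.75k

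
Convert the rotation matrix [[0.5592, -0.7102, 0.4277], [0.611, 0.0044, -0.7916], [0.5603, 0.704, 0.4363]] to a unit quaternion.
0.7071 + 0.5288i - 0.0469j + 0.4671k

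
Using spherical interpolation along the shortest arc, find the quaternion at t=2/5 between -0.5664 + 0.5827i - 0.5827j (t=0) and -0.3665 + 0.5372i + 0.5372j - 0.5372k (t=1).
-0.6163 + 0.7189i - 0.1498j - 0.2845k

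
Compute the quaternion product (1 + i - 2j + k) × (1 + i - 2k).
2 + 6i + j + k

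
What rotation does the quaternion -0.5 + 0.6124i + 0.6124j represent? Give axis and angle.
axis = (√2/2, √2/2, 0), θ = 4π/3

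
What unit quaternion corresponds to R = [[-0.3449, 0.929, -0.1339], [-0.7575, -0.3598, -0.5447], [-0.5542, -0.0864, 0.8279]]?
0.5299 + 0.2162i + 0.1983j - 0.7957k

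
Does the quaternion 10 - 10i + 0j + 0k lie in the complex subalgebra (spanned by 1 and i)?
Yes. The quaternion 10 - 10i has j- and k-coefficients y = z = 0, so it lies in the complex subalgebra spanned by 1 and i.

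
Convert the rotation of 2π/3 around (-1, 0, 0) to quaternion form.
0.5 - 0.866i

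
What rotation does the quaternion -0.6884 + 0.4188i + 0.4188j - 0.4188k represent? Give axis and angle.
axis = (√3/3, √3/3, -√3/3), θ = 267°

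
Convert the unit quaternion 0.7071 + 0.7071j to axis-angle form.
axis = (0, 1, 0), θ = π/2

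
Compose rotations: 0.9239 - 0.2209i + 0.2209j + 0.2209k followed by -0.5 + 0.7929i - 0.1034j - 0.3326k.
-0.1905 + 0.8936i - 0.3077j - 0.2654k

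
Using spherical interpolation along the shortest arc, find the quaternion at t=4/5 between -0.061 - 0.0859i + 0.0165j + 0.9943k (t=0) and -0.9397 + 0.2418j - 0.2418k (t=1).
0.8396 - 0.024i - 0.2158j + 0.4979k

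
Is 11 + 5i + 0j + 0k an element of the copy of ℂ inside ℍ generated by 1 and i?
Yes. The quaternion 11 + 5i has j- and k-coefficients y = z = 0, so it lies in the complex subalgebra spanned by 1 and i.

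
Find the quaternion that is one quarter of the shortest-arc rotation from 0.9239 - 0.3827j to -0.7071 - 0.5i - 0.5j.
0.9749 + 0.1518i - 0.1631j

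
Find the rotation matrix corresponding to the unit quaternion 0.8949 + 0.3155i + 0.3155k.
[[0.8009, -0.5647, 0.1991], [0.5647, 0.6018, -0.5647], [0.1991, 0.5647, 0.8009]]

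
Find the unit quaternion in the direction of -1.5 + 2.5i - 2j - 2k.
-0.3693 + 0.6155i - 0.4924j - 0.4924k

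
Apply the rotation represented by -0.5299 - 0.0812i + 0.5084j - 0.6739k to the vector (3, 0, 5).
(-3.422, -1.961, 4.294)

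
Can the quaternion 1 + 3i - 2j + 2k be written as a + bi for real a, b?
No. The quaternion 1 + 3i - 2j + 2k has j-coefficient y = -2 and k-coefficient z = 2, not both zero, so it does not lie in the complex subalgebra spanned by 1 and i.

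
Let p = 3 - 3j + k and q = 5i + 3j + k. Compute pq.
8 + 9i + 14j + 18k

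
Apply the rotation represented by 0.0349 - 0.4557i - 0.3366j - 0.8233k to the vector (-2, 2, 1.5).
(2.983, -1.161, 0.034)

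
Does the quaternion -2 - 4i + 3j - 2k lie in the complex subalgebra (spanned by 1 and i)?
No. The quaternion -2 - 4i + 3j - 2k has j-coefficient y = 3 and k-coefficient z = -2, not both zero, so it does not lie in the complex subalgebra spanned by 1 and i.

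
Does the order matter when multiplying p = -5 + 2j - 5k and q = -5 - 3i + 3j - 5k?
Yes: pq = -6 + 20i - 10j + 56k ≠ -6 + 10i - 40j + 44k = qp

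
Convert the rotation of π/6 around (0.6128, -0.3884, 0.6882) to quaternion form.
0.9659 + 0.1586i - 0.1005j + 0.1781k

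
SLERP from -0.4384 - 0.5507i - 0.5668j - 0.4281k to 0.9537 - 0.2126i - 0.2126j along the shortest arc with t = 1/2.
-0.906 - 0.22i - 0.2305j - 0.2786k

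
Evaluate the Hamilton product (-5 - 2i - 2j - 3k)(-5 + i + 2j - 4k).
19 + 19i - 11j + 33k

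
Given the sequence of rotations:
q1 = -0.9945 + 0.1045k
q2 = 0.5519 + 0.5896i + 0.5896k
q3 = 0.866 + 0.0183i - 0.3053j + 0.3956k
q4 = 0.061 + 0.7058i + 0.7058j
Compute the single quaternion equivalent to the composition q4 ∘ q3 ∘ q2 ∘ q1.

q2 · q1 = -0.6105 - 0.5864i - 0.0616j - 0.5287k
q3 · q2 · q1 = -0.3276 - 0.3332i - 0.0893j - 0.8795k
q4 · q3 · q2 · q1 = 0.2782 - 0.8723i + 0.3841j + 0.1185k
0.2782 - 0.8723i + 0.3841j + 0.1185k


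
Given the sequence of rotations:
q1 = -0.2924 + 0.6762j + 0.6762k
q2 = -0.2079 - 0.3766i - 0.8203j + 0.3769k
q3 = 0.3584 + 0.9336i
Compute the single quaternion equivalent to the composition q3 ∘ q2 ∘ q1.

q2 · q1 = 0.3606 - 0.6994i + 0.3539j - 0.5054k
q3 · q2 · q1 = 0.7822 + 0.086i + 0.5987j + 0.1493k
0.7822 + 0.086i + 0.5987j + 0.1493k


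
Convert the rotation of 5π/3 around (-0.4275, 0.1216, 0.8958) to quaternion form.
-0.866 - 0.2137i + 0.0608j + 0.4479k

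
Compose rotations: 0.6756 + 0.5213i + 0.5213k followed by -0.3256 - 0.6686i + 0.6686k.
-0.22 - 0.6214i + 0.6971j + 0.282k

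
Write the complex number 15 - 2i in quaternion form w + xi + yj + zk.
15 - 2i + 0j + 0k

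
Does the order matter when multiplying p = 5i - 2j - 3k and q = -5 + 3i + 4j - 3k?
Yes: pq = -16 - 7i + 16j + 41k ≠ -16 - 43i + 4j - 11k = qp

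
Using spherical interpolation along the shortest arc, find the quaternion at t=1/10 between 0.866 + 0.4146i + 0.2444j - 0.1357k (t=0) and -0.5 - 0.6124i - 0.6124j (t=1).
0.8408 + 0.442i + 0.2871j - 0.1235k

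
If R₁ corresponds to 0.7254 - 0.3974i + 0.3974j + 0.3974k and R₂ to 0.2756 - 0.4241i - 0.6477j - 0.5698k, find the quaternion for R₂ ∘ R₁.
0.5152 - 0.4481i + 0.0347j - 0.7297k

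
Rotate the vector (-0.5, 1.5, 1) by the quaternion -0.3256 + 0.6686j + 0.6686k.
(0.612, 1.271, 1.229)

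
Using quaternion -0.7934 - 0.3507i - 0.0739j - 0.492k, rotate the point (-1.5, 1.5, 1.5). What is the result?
(-1.157, -1.57, 1.717)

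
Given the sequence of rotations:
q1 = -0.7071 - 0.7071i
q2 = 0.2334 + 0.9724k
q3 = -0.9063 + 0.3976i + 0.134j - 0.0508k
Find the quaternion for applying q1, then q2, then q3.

q2 · q1 = -0.165 - 0.165i - 0.6876j - 0.6876k
q3 · q2 · q1 = 0.2724 - 0.0431i + 0.8828j + 0.3803k
0.2724 - 0.0431i + 0.8828j + 0.3803k


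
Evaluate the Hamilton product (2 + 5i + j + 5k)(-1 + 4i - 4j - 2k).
-8 + 21i + 21j - 33k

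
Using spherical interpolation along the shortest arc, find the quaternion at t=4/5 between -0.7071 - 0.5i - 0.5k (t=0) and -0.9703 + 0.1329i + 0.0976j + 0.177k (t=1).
-0.996 - 0.005i + 0.0833j + 0.0326k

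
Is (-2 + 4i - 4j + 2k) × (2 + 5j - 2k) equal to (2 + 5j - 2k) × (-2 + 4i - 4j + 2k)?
No: pq = 20 + 6i - 10j + 28k ≠ 20 + 10i - 26j - 12k = qp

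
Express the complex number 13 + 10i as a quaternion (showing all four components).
13 + 10i + 0j + 0k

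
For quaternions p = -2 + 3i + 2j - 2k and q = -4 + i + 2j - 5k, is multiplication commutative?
No: pq = -9 - 20i + j + 22k ≠ -9 - 8i - 25j + 14k = qp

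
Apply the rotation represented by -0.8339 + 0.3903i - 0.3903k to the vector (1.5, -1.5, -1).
(2.324, -0.261, -0.176)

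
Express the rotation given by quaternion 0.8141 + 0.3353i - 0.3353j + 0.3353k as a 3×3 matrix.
[[0.5503, -0.7708, -0.3211], [0.3211, 0.5503, -0.7708], [0.7708, 0.3211, 0.5503]]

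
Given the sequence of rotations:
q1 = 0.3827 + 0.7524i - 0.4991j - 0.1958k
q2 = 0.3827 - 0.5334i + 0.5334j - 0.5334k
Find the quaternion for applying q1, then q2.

q2 · q1 = 0.7096 - 0.2868i - 0.4926j - 0.4142k
0.7096 - 0.2868i - 0.4926j - 0.4142k


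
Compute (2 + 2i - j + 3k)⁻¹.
0.1111 - 0.1111i + 0.0556j - 0.1667k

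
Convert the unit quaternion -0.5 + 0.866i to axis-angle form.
axis = (1, 0, 0), θ = 4π/3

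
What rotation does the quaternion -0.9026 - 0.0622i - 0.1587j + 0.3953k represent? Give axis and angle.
axis = (-0.1445, -0.3687, 0.9183), θ = 309°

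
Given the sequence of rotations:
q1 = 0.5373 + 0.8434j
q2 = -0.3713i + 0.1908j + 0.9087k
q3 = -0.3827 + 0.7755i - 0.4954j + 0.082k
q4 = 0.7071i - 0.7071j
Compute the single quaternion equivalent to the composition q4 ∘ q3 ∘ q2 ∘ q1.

q2 · q1 = -0.1609 - 0.9659i + 0.1025j + 0.1751k
q3 · q2 · q1 = 0.8471 + 0.1497i - 0.1745j - 0.4792k
q4 · q3 · q2 · q1 = -0.2292 + 0.9378i - 0.2601j - 0.0175k
-0.2292 + 0.9378i - 0.2601j - 0.0175k


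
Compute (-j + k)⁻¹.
0.5j - 0.5k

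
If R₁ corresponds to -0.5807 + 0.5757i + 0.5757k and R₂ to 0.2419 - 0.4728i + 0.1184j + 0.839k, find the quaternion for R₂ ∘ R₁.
-0.3513 + 0.482i + 0.6864j - 0.4161k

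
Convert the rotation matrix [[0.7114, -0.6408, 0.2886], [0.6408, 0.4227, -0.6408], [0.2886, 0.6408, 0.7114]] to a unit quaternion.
0.8434 + 0.3799i + 0.3799k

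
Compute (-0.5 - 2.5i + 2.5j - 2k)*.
-0.5 + 2.5i - 2.5j + 2k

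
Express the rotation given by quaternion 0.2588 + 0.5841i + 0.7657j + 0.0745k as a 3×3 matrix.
[[-0.1837, 0.8559, 0.4834], [0.9331, 0.3066, -0.1882], [-0.3093, 0.4164, -0.8549]]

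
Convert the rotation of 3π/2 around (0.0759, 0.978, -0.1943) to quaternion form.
-0.7071 + 0.0537i + 0.6916j - 0.1374k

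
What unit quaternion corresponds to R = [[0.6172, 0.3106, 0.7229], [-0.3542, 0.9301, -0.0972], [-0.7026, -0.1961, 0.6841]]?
0.8988 - 0.0275i + 0.3965j - 0.1849k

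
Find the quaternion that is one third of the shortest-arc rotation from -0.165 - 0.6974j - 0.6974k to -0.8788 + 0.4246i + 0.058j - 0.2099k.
-0.5171 + 0.1865i - 0.5289j - 0.6466k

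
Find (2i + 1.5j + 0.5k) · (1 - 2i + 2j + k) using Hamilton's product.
0.5 + 2.5i - 1.5j + 7.5k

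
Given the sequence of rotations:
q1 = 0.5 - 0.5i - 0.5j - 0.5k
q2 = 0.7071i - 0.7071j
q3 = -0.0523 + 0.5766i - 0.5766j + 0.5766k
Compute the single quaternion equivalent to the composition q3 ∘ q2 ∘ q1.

q2 · q1 = 0.7071i - 0.7071k
q3 · q2 · q1 = 0.3707i + 0.8154j + 0.4447k
0.3707i + 0.8154j + 0.4447k


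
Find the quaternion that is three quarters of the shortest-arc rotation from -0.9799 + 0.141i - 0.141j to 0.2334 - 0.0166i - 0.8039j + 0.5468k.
-0.5589 + 0.0653i + 0.6672j - 0.4881k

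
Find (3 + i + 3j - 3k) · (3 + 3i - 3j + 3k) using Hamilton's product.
24 + 12i - 12j - 12k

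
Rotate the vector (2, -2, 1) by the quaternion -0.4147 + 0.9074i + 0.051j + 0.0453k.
(1.761, 2.169, 1.093)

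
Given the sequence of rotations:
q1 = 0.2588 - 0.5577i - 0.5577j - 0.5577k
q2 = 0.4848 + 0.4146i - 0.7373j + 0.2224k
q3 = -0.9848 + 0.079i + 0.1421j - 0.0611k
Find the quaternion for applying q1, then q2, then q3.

q2 · q1 = 0.0695 + 0.3722i - 0.354j - 0.8552k
q3 · q2 · q1 = -0.0998 - 0.5042i + 0.4033j + 0.7571k
-0.0998 - 0.5042i + 0.4033j + 0.7571k


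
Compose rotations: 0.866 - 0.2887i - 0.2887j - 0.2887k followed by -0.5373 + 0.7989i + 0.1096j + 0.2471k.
-0.1317 + 0.8867i + 0.4093j + 0.1701k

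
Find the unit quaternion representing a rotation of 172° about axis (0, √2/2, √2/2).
0.0698 + 0.7054j + 0.7054k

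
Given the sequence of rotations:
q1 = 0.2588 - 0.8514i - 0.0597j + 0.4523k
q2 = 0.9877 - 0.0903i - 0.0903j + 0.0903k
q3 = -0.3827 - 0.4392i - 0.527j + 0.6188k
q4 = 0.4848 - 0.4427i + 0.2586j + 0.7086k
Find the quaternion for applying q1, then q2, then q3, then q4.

q2 · q1 = 0.1325 - 0.8997i - 0.1184j + 0.3986k
q3 · q2 · q1 = -0.7549 + 0.1493i - 0.4062j - 0.4927k
q4 · q3 · q2 · q1 = 0.1543 + 0.567i - 0.5045j - 0.6326k
0.1543 + 0.567i - 0.5045j - 0.6326k


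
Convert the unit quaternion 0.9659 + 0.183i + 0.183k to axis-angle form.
axis = (√2/2, 0, √2/2), θ = π/6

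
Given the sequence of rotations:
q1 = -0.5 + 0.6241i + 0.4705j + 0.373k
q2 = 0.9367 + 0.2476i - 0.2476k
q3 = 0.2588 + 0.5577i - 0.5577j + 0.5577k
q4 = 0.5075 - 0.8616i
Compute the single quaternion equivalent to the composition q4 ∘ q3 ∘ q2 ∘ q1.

q2 · q1 = -0.5305 + 0.5773i + 0.1938j + 0.5897k
q3 · q2 · q1 = -0.68 - 0.5834i + 0.3391j + 0.2868k
q4 · q3 · q2 · q1 = -0.8478 + 0.2898i + 0.4192j - 0.1466k
-0.8478 + 0.2898i + 0.4192j - 0.1466k


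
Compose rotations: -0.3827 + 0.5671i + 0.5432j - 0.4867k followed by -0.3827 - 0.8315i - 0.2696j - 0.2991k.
0.6189 + 0.3949i - 0.679j + 0.0019k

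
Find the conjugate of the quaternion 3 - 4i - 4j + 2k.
3 + 4i + 4j - 2k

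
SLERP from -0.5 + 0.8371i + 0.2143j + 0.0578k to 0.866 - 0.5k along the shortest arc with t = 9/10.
-0.8731 + 0.1027i + 0.0263j + 0.4758k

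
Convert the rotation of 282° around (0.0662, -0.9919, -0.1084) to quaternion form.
-0.7771 + 0.0417i - 0.6242j - 0.0682k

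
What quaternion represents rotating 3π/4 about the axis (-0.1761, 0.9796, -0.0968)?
0.3827 - 0.1627i + 0.905j - 0.0894k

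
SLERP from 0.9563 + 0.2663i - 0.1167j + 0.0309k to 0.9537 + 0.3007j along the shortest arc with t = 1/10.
0.9671 + 0.2416i - 0.0745j + 0.028k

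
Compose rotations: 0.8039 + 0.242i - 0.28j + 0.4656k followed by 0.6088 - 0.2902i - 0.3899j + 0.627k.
0.1585 - 0.0919i - 0.1971j + 0.9631k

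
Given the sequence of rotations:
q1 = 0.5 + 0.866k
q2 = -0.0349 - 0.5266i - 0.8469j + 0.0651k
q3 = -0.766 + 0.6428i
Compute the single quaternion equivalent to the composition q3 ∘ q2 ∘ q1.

q2 · q1 = -0.0738 - 0.9967i + 0.0326j + 0.0023k
q3 · q2 · q1 = 0.6972 + 0.716i - 0.0265j + 0.0192k
0.6972 + 0.716i - 0.0265j + 0.0192k


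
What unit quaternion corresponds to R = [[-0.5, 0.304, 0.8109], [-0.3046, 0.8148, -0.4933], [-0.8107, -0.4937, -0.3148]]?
0.5 - 0.0002i + 0.8108j - 0.3043k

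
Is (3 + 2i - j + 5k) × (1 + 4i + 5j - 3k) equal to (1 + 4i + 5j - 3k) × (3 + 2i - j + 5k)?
No: pq = 15 - 8i + 40j + 10k ≠ 15 + 36i - 12j - 18k = qp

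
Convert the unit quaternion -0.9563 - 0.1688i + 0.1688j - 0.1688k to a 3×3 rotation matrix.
[[0.886, -0.3798, -0.2659], [0.2659, 0.886, -0.3798], [0.3798, 0.2659, 0.886]]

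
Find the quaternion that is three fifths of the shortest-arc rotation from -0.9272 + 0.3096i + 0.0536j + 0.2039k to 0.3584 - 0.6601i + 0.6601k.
-0.7025 + 0.6122i + 0.0261j - 0.3618k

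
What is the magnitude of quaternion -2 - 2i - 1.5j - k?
3.354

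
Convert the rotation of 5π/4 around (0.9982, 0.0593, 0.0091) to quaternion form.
-0.3827 + 0.9222i + 0.0548j + 0.0084k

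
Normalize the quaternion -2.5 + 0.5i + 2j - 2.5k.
-0.6108 + 0.1222i + 0.4887j - 0.6108k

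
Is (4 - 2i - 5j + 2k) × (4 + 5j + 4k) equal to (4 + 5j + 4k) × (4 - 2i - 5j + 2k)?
No: pq = 33 - 38i + 8j + 14k ≠ 33 + 22i - 8j + 34k = qp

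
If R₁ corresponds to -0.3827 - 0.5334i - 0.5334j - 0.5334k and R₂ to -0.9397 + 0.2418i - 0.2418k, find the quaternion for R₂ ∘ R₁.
0.3596 + 0.2797i + 0.7592j + 0.4648k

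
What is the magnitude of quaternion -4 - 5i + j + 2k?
√46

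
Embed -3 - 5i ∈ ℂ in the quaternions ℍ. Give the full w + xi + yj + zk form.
-3 - 5i + 0j + 0k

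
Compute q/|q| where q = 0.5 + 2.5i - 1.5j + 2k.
0.14 + 0.7001i - 0.4201j + 0.5601k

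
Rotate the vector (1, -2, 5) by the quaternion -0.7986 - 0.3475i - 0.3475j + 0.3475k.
(0.491, -5.33, 1.161)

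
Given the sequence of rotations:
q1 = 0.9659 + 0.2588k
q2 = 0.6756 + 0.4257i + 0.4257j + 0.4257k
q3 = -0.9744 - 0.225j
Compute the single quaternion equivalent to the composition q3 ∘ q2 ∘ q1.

q2 · q1 = 0.5424 + 0.5214i + 0.301j + 0.586k
q3 · q2 · q1 = -0.4608 - 0.6399i - 0.4153j - 0.4537k
-0.4608 - 0.6399i - 0.4153j - 0.4537k


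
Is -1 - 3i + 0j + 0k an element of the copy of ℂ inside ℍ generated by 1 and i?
Yes. The quaternion -1 - 3i has j- and k-coefficients y = z = 0, so it lies in the complex subalgebra spanned by 1 and i.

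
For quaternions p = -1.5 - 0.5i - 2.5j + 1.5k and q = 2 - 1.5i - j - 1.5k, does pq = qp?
No: pq = -4 + 6.5i - 6.5j + 2k ≠ -4 - 4i - 0.5j + 8.5k = qp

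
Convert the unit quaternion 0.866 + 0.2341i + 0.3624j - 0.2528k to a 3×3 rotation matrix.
[[0.6095, 0.6075, 0.5093], [-0.2682, 0.7626, -0.5887], [-0.746, 0.2222, 0.6277]]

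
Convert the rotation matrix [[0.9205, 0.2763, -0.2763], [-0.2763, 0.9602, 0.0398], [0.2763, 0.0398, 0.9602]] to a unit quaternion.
0.9799 - 0.141j - 0.141k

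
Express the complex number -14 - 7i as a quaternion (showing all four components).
-14 - 7i + 0j + 0k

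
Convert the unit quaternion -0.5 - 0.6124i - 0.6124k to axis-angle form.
axis = (-√2/2, 0, -√2/2), θ = 4π/3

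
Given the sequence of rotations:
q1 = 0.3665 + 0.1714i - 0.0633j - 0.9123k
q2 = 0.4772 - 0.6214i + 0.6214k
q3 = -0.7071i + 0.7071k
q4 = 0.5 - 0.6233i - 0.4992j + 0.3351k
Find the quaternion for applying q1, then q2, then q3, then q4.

q2 · q1 = 0.8483 - 0.1066i - 0.4906j - 0.1683k
q3 · q2 · q1 = 0.0436 - 0.2529i - 0.1944j + 0.9467k
q4 · q3 · q2 · q1 = -0.5501 - 0.5611i + 0.3864j + 0.4829k
-0.5501 - 0.5611i + 0.3864j + 0.4829k


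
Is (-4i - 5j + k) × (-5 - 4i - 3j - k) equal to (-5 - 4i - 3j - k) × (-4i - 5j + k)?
No: pq = -30 + 28i + 17j - 13k ≠ -30 + 12i + 33j + 3k = qp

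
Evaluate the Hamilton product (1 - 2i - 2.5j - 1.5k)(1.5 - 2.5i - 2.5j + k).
-8.25 - 11.75i - 0.5j - 2.5k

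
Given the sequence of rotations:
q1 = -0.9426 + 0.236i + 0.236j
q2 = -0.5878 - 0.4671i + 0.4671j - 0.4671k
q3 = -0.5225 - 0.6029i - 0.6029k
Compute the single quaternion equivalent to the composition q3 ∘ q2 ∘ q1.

q2 · q1 = 0.5541 + 0.4118i - 0.6892j + 0.2198k
q3 · q2 · q1 = 0.0913 - 0.9648i + 0.2444j - 0.0334k
0.0913 - 0.9648i + 0.2444j - 0.0334k


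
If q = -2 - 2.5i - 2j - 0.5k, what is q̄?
-2 + 2.5i + 2j + 0.5k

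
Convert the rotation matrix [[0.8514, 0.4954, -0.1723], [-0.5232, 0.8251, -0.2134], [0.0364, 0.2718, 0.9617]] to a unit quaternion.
0.9537 + 0.1272i - 0.0547j - 0.267k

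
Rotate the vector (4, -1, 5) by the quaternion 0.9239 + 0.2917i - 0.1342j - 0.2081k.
(1.356, -5.01, 3.88)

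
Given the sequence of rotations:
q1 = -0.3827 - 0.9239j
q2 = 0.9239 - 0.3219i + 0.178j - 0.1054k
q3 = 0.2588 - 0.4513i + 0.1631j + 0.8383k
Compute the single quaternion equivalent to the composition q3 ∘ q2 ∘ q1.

q2 · q1 = -0.1891 + 0.0258i - 0.9217j + 0.3377k
q3 · q2 · q1 = -0.1701 + 0.9198i - 0.0953j + 0.3406k
-0.1701 + 0.9198i - 0.0953j + 0.3406k


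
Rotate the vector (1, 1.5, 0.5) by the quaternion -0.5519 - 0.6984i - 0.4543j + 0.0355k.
(1.821, 0.227, 0.363)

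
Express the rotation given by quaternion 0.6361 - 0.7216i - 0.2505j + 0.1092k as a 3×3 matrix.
[[0.8507, 0.2226, -0.4763], [0.5004, -0.0653, 0.8633], [0.1611, -0.9727, -0.1669]]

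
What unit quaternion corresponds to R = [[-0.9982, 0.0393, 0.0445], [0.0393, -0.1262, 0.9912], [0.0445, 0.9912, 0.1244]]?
0.0297i + 0.661j + 0.7498k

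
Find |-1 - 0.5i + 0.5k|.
1.225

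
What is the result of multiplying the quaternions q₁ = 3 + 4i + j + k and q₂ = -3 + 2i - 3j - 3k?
-11 - 6i + 2j - 26k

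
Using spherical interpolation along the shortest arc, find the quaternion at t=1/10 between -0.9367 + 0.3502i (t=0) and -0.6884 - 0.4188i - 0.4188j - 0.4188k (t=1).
-0.9583 + 0.2766i - 0.0506j - 0.0506k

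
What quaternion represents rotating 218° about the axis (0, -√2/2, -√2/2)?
-0.3256 - 0.6686j - 0.6686k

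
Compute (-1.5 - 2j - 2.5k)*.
-1.5 + 2j + 2.5k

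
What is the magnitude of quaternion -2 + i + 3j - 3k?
√23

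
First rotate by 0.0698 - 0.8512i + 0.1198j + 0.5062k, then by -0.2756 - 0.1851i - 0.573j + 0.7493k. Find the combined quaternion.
-0.4874 - 0.1581i - 0.6171j - 0.5971k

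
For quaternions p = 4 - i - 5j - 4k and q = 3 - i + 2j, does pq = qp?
No: pq = 21 + i - 3j - 19k ≠ 21 - 15i - 11j - 5k = qp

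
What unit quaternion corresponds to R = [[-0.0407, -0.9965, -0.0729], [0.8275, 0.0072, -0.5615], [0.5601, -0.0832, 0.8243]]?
0.6691 + 0.1787i - 0.2365j + 0.6815k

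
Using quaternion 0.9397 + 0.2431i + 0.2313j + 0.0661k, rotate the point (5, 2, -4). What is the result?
(2.53, 4.635, -4.137)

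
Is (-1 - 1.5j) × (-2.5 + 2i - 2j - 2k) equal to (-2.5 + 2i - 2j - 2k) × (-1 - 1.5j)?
No: pq = -0.5 + i + 5.75j + 5k ≠ -0.5 - 5i + 5.75j - k = qp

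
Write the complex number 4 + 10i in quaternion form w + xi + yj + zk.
4 + 10i + 0j + 0k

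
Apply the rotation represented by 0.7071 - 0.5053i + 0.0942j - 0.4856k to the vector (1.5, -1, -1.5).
(-0.762, -2.125, 0.635)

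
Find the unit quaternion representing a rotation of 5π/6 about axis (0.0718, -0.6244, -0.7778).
0.2588 + 0.0694i - 0.6031j - 0.7513k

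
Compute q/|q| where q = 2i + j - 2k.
0.6667i + 0.3333j - 0.6667k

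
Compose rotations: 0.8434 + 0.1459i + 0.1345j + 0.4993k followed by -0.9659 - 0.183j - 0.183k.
-0.6987 - 0.2077i - 0.311j - 0.6099k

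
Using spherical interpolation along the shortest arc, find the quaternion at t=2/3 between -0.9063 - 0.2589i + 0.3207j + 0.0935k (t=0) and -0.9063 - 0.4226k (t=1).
-0.9541 - 0.0924i + 0.1145j - 0.2607k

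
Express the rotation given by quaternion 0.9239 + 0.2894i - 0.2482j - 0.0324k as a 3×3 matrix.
[[0.8747, -0.0838, -0.4774], [-0.2035, 0.8304, -0.5187], [0.4399, 0.5508, 0.7093]]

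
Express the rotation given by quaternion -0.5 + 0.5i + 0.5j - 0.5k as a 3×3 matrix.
[[0, 0, -1], [1, 0, 0], [0, -1, 0]]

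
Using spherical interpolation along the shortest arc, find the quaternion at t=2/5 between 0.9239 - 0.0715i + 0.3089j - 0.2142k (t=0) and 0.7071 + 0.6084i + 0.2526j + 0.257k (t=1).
0.9214 + 0.2258i + 0.3153j - 0.025k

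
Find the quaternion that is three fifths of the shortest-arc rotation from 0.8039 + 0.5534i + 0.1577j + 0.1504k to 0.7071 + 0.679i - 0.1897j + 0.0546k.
0.7602 + 0.6406i - 0.0513j + 0.0948k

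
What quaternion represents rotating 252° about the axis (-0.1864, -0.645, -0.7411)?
-0.5878 - 0.1508i - 0.5218j - 0.5996k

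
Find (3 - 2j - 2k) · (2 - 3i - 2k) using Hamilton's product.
2 - 5i + 2j - 16k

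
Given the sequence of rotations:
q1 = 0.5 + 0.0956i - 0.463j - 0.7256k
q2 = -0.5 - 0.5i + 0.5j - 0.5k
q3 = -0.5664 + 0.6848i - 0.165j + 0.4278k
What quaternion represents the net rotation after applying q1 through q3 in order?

q2 · q1 = -0.3335 - 0.8921i + 0.0709j + 0.2965k
q3 · q2 · q1 = 0.6847 + 0.1977i - 0.5698j - 0.4093k
0.6847 + 0.1977i - 0.5698j - 0.4093k


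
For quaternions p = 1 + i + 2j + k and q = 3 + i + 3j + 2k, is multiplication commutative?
No: pq = -6 + 5i + 8j + 6k ≠ -6 + 3i + 10j + 4k = qp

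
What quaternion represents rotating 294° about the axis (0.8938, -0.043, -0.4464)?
-0.8387 + 0.4868i - 0.0234j - 0.2431k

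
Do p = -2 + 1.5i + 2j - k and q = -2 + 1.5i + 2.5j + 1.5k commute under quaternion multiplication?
No: pq = -1.75 - 0.5i - 12.75j - 0.25k ≠ -1.75 - 11.5i - 5.25j - 1.75k = qp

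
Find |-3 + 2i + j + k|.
√15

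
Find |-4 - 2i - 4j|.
6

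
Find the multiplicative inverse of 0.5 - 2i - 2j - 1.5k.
0.0476 + 0.1905i + 0.1905j + 0.1429k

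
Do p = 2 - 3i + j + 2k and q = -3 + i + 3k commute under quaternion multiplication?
No: pq = -9 + 14i + 8j - k ≠ -9 + 8i - 14j + k = qp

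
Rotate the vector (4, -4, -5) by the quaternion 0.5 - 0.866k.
(-5.464, -1.464, -5)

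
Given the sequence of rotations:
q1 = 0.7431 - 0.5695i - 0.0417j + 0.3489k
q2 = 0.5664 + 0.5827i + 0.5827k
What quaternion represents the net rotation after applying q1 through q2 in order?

q2 · q1 = 0.5494 + 0.1347i - 0.5588j + 0.6063k
0.5494 + 0.1347i - 0.5588j + 0.6063k


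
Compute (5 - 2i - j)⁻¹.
0.1667 + 0.0667i + 0.0333j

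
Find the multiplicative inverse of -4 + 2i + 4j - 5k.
-0.0656 - 0.0328i - 0.0656j + 0.082k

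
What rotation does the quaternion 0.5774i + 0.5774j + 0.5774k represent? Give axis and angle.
axis = (√3/3, √3/3, √3/3), θ = π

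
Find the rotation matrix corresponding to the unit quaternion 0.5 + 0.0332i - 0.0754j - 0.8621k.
[[-0.4978, 0.8571, -0.1326], [-0.8671, -0.4886, 0.0968], [0.0182, 0.1632, 0.9864]]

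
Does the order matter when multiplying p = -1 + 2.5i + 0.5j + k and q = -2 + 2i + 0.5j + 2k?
Yes: pq = -5.25 - 6.5i - 4.5j - 3.75k ≠ -5.25 - 7.5i + 1.5j - 4.25k = qp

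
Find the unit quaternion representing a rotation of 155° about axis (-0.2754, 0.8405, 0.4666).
0.2164 - 0.2689i + 0.8206j + 0.4555k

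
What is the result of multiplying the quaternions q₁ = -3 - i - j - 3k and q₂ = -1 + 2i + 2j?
7 + i - 11j + 3k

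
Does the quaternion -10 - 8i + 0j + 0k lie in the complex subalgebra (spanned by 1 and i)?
Yes. The quaternion -10 - 8i has j- and k-coefficients y = z = 0, so it lies in the complex subalgebra spanned by 1 and i.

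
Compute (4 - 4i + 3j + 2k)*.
4 + 4i - 3j - 2k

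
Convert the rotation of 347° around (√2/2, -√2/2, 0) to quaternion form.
-0.9936 + 0.08i - 0.08j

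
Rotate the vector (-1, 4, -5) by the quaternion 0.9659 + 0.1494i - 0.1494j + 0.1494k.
(-1.024, 5.065, -3.911)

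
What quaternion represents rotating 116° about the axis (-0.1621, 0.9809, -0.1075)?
0.5299 - 0.1375i + 0.8319j - 0.0912k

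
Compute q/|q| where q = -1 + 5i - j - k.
-0.189 + 0.9449i - 0.189j - 0.189k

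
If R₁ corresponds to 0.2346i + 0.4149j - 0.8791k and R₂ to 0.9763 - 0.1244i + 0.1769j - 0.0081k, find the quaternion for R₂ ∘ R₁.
-0.0513 + 0.0769i + 0.2938j - 0.9514k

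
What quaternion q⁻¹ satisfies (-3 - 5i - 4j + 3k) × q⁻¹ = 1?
-0.0508 + 0.0847i + 0.0678j - 0.0508k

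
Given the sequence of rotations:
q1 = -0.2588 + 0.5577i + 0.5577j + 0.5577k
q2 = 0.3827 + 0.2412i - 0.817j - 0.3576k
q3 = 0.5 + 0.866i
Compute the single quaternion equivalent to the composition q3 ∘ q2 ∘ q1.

q2 · q1 = 0.4215 - 0.1052i + 0.0909j + 0.8961k
q3 · q2 · q1 = 0.3019 + 0.3124i - 0.7306j + 0.5268k
0.3019 + 0.3124i - 0.7306j + 0.5268k


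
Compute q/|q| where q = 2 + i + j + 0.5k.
0.8 + 0.4i + 0.4j + 0.2k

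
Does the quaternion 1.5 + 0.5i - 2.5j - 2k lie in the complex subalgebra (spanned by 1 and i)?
No. The quaternion 1.5 + 0.5i - 2.5j - 2k has j-coefficient y = -2.5 and k-coefficient z = -2, not both zero, so it does not lie in the complex subalgebra spanned by 1 and i.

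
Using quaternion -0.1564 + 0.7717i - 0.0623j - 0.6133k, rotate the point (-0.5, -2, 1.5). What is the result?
(-0.935, 2.315, 0.515)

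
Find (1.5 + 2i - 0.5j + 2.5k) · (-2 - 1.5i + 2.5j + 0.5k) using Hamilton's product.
-12.75i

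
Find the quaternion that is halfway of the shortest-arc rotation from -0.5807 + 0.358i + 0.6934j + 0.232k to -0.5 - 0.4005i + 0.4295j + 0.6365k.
-0.6056 - 0.0238i + 0.6292j + 0.4867k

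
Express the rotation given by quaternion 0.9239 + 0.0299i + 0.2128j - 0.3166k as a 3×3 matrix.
[[0.709, 0.5977, 0.3743], [-0.5723, 0.7977, -0.19], [-0.4121, -0.0795, 0.9076]]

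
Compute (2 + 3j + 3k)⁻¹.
0.0909 - 0.1364j - 0.1364k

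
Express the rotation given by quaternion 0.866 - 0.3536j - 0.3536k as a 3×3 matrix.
[[0.4999, 0.6124, -0.6124], [-0.6124, 0.7499, 0.2501], [0.6124, 0.2501, 0.7499]]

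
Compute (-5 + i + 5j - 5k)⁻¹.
-0.0658 - 0.0132i - 0.0658j + 0.0658k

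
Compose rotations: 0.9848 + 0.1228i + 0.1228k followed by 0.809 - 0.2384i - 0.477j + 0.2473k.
0.7956 - 0.194i - 0.4101j + 0.4015k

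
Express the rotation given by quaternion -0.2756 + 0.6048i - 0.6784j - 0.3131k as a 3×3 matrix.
[[-0.1165, -0.9932, -0.0048], [-0.648, 0.0724, 0.7582], [-0.7527, 0.0914, -0.652]]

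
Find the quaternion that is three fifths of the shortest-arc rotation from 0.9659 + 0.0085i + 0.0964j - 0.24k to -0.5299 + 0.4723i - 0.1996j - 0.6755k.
0.8526 - 0.3297i + 0.1888j + 0.3587k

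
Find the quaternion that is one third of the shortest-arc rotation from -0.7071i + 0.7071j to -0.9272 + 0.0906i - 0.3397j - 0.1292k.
0.3974 - 0.5921i + 0.6989j + 0.0554k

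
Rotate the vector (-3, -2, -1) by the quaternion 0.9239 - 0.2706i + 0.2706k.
(-1.414, -3.414, 0.586)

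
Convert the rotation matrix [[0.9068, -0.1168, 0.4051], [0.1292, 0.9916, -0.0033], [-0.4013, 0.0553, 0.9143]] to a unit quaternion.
0.9763 + 0.015i + 0.2065j + 0.063k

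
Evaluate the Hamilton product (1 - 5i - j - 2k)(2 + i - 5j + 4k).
10 - 23i + 11j + 26k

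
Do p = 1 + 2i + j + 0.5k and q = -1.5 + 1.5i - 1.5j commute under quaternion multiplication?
No: pq = -3 - 0.75i - 2.25j - 5.25k ≠ -3 - 2.25i - 3.75j + 3.75k = qp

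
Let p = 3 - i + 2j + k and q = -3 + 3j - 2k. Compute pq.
-13 - 4i + j - 12k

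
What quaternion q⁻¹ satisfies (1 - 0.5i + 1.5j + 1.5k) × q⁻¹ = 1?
0.1739 + 0.087i - 0.2609j - 0.2609k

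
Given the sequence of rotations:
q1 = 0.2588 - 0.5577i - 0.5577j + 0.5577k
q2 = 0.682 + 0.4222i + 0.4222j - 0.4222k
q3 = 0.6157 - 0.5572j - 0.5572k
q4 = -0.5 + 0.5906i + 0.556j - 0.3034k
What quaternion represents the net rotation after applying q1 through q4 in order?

q2 · q1 = 0.8829 - 0.2711i - 0.2711j + 0.2711k
q3 · q2 · q1 = 0.5436 - 0.469i - 0.5078j - 0.4761k
q4 · q3 · q2 · q1 = 0.1431 + 0.1368i + 0.9796j + 0.034k
0.1431 + 0.1368i + 0.9796j + 0.034k


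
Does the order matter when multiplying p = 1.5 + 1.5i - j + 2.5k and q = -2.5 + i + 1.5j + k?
Yes: pq = -6.25 - 7i + 5.75j - 1.5k ≠ -6.25 + 2.5i + 3.75j - 8k = qp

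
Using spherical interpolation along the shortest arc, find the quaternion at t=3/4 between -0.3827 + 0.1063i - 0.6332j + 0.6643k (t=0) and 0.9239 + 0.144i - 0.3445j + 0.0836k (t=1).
-0.9782 - 0.0913i + 0.0788j + 0.169k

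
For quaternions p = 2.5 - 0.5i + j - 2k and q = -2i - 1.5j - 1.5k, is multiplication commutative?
No: pq = -2.5 - 9.5i - 0.5j - k ≠ -2.5 - 0.5i - 7j - 6.5k = qp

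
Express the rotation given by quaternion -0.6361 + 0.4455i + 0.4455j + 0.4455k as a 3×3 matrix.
[[0.2061, 0.9637, -0.1698], [-0.1698, 0.2061, 0.9637], [0.9637, -0.1698, 0.2061]]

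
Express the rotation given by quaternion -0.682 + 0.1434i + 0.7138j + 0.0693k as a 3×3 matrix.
[[-0.0286, 0.2992, -0.9537], [0.1102, 0.9493, 0.2945], [0.9935, -0.0967, -0.0601]]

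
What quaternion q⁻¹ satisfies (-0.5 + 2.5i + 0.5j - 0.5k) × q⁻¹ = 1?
-0.0714 - 0.3571i - 0.0714j + 0.0714k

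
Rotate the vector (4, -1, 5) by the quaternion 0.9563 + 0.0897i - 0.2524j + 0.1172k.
(1.341, -1.395, 6.185)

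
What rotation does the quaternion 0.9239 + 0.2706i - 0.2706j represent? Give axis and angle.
axis = (√2/2, -√2/2, 0), θ = π/4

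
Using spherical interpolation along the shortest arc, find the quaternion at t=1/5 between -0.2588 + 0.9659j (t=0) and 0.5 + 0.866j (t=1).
-0.1045 + 0.9945j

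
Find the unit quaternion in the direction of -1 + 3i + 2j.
-0.2673 + 0.8018i + 0.5345j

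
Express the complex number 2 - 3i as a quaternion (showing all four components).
2 - 3i + 0j + 0k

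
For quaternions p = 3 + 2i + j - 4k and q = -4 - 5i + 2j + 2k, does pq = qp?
No: pq = 4 - 13i + 18j + 31k ≠ 4 - 33i - 14j + 13k = qp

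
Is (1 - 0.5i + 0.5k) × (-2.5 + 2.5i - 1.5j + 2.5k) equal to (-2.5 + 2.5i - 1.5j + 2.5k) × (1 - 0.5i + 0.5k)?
No: pq = -2.5 + 4.5i + j + 2k ≠ -2.5 + 3i - 4j + 0.5k = qp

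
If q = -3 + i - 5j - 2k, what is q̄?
-3 - i + 5j + 2k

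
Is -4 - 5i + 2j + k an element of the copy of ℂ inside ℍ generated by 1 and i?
No. The quaternion -4 - 5i + 2j + k has j-coefficient y = 2 and k-coefficient z = 1, not both zero, so it does not lie in the complex subalgebra spanned by 1 and i.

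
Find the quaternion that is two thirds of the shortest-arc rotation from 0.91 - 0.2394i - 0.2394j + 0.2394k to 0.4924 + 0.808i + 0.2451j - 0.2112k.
0.8254 + 0.5536i + 0.0908j - 0.063k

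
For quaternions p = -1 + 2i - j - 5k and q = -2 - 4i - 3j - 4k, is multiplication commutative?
No: pq = -13 - 11i + 33j + 4k ≠ -13 + 11i - 23j + 24k = qp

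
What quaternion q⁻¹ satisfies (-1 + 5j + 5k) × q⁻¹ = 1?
-0.0196 - 0.098j - 0.098k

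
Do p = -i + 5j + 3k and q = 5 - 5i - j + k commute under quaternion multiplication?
No: pq = -3 + 3i + 11j + 41k ≠ -3 - 13i + 39j - 11k = qp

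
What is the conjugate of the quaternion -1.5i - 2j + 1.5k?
1.5i + 2j - 1.5k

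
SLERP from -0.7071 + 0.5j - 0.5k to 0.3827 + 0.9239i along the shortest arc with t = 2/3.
-0.6101 - 0.7301i + 0.2176j - 0.2176k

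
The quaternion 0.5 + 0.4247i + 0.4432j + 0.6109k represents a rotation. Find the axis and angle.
axis = (0.4904, 0.5118, 0.7054), θ = 2π/3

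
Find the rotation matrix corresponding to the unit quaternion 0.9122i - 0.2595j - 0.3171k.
[[0.6642, -0.4734, -0.5785], [-0.4734, -0.8653, 0.1646], [-0.5785, 0.1646, -0.7989]]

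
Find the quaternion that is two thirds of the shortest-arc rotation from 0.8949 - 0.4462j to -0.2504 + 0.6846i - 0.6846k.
0.5987 - 0.5487i - 0.1984j + 0.5487k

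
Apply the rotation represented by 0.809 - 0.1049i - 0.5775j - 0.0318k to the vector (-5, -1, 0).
(-1.827, -1.325, -4.572)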